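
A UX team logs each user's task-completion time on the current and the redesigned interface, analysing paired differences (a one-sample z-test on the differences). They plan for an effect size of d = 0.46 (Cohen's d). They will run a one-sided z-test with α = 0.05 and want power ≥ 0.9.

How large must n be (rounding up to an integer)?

Set Φ(δ − 1.645) = 0.9; then δ − 1.645 = Φ⁻¹(0.9) = 1.282, giving δ = 2.926.
δ = d·√n ⇒ n = (δ/d)² = (2.926 / 0.46)² = 40.47.
Round up to the next whole unit.

n = 41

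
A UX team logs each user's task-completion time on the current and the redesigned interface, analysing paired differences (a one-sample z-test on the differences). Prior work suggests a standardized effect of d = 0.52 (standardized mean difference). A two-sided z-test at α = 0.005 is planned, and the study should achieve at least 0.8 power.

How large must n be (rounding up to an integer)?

n = 50

Set Φ(δ − 2.807) = 0.8; then δ − 2.807 = Φ⁻¹(0.8) = 0.842, giving δ = 3.649.
(For δ > 0 the lower-tail rejection region contributes negligibly to power, so the one-term inversion is standard.)
δ = d·√n ⇒ n = (δ/d)² = (3.649 / 0.52)² = 49.23.
Round up to the next whole unit.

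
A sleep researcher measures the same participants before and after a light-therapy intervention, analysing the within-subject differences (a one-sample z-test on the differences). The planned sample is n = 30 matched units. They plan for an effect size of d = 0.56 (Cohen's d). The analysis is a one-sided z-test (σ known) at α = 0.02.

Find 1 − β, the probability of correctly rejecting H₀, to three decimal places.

Power ≈ 0.845

Noncentrality parameter: δ = d·√n = 0.56 × √30 = 3.0672
One-sided α = 0.02 → critical value z_{0.02} = 2.054.
Power = Φ(δ − 2.054) = Φ(1.013) = 0.8446.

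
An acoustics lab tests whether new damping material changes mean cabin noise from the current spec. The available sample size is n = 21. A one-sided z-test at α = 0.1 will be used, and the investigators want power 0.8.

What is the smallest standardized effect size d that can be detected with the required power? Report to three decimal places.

d ≈ 0.463

Need Φ(δ − 1.282) = 0.8, so δ = 1.282 + 0.842 = 2.123.
δ = d·√n ⇒ d = δ/√n = 2.123/√21 = 0.4633.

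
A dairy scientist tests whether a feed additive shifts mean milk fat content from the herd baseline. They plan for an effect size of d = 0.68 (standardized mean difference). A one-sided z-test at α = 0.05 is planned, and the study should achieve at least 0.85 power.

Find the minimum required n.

n = 16

Set Φ(δ − 1.645) = 0.85; then δ − 1.645 = Φ⁻¹(0.85) = 1.036, giving δ = 2.681.
δ = d·√n ⇒ n = (δ/d)² = (2.681 / 0.68)² = 15.55.
Round up to the next whole unit.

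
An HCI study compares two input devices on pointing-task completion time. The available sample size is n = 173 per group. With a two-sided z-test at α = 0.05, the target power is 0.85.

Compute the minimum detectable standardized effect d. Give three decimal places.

Required noncentrality: δ = z_{0.025} + z_{0.15} = 1.960 + 1.036 = 2.996.
(Lower-tail contribution to power is negligible for δ > 0.)
δ = d·√(n/2) ⇒ d = δ/√(n/2) = 2.996/√(173/2) = 0.3222.

d ≈ 0.322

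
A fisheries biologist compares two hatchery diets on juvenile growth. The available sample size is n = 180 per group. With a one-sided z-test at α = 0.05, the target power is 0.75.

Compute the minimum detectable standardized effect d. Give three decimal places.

Required noncentrality: δ = z_{0.05} + z_{0.25} = 1.645 + 0.674 = 2.319.
δ = d·√(n/2) ⇒ d = δ/√(n/2) = 2.319/√(180/2) = 0.2445.

d ≈ 0.244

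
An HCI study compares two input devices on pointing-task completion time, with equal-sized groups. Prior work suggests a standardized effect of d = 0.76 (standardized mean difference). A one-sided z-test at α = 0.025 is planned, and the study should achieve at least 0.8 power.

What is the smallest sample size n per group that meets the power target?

n = 28 per group

For power 0.8 need Φ(δ − z_{0.025}) = 0.8, so δ = z_{0.025} + z_{0.20} = 1.960 + 0.842 = 2.802.
δ = d·√(n/2) ⇒ n = 2(δ/d)² = 2 × (2.802 / 0.76)² = 27.18.
Rounding up, n = 28 per group.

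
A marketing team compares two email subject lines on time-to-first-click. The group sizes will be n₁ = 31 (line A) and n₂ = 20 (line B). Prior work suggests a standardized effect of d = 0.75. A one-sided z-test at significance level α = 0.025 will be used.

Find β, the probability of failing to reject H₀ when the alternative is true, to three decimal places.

β ≈ 0.256

Noncentrality parameter: δ = d / √(1/n₁ + 1/n₂) = 0.75 / √(1/31 + 1/20) = 2.6150
Critical value for a one-sided test at α = 0.025: z_α = 1.960.
Power = P(Z > 1.960 − δ) = Φ(0.655) = 0.7438.
Type II error: β = 1 − power = 1 − 0.7438 = 0.2562.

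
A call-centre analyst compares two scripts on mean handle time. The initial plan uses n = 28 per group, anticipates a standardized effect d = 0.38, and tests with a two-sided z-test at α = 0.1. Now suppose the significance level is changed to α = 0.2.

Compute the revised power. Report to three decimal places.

Power ≈ 0.559

δ = d·√(n/2) = 0.38 × √(28/2) = 1.4218 (unchanged). New critical value: z_{0.1} = 1.282.
Revised power = Φ(δ − 1.282) + Φ(−δ − 1.282) = Φ(0.140) + Φ(-2.703) = 0.5558 + 0.0034 = 0.5592.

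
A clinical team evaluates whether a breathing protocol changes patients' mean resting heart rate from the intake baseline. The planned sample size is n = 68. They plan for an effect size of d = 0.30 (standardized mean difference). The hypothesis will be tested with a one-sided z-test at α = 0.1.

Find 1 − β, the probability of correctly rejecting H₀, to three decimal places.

Noncentrality parameter: δ = d·√n = 0.30 × √68 = 2.4739
Critical value for a one-sided test at α = 0.1: z_α = 1.282.
Power = P(Z > 1.282 − δ) = Φ(1.192) = 0.8834.

Power ≈ 0.883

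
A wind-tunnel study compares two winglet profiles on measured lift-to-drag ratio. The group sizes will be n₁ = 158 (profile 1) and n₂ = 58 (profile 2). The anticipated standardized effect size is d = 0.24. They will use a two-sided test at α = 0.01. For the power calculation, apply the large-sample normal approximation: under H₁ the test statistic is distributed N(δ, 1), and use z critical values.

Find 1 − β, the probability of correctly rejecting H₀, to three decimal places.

Power ≈ 0.156

Noncentrality parameter: δ = d / √(1/n₁ + 1/n₂) = 0.24 / √(1/158 + 1/58) = 1.5632
Two-sided α = 0.01 → critical value z_{0.005} = 2.576.
Power = Φ(δ − 2.576) + Φ(−δ − 2.576) = Φ(-1.013) + Φ(-4.139) = 0.1556 + 0.0000 = 0.1556.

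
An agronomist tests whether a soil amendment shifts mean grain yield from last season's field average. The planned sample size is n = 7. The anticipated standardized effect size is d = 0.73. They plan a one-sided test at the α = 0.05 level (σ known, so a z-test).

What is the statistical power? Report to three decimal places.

Power ≈ 0.613

Noncentrality parameter: δ = d·√n = 0.73 × √7 = 1.9314
One-sided α = 0.05 → critical value z_{0.05} = 1.645.
Power = Φ(δ − 1.645) = Φ(0.287) = 0.6128.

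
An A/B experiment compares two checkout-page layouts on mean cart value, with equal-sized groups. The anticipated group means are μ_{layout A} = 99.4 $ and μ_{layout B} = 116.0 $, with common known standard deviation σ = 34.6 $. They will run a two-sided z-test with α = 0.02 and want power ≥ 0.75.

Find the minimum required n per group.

Standardized effect: d = |μ_{layout A} − μ_{layout B}| / σ = |99.4 − 116.0| / 34.6 = 0.4798
For power 0.75 need Φ(δ − z_{0.01}) = 0.75, so δ = z_{0.01} + z_{0.25} = 2.326 + 0.674 = 3.001.
(Ignoring the negligible lower-tail rejection probability gives the usual closed-form inversion.)
δ = d·√(n/2) ⇒ n = 2(δ/d)² = 2 × (3.001 / 0.4798)² = 78.24.
Rounding up, n = 79 per group.

n = 79 per group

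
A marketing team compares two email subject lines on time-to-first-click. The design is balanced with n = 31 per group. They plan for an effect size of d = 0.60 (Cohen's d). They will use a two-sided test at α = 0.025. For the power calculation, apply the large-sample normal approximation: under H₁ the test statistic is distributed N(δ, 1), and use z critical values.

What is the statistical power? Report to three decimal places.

Noncentrality parameter: δ = d·√(n/2) = 0.60 × √(31/2) = 2.3622
Critical value for a two-sided test at α = 0.025: z_{α/2} = 2.241.
Power = Φ(δ − 2.241) + Φ(−δ − 2.241) = Φ(0.121) + Φ(-4.604) = 0.5481 + 0.0000 = 0.5481.

Power ≈ 0.548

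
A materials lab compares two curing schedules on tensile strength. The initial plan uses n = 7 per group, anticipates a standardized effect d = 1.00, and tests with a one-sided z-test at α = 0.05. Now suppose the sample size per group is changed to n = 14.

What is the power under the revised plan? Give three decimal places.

With n = 14 per group: δ = d·√(n/2) = 1.00 × √(14/2) = 2.6458. Critical value z_{0.05} = 1.645.
Revised power = Φ(δ − 1.645) = Φ(1.001) = 0.8416.

Power ≈ 0.842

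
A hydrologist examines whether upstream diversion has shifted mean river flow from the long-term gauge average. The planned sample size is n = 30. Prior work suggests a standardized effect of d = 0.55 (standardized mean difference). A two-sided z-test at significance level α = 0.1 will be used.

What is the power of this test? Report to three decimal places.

Noncentrality parameter: δ = d·√n = 0.55 × √30 = 3.0125
Two-sided α = 0.1 → critical value z_{0.05} = 1.645.
Power = Φ(δ − 1.645) + Φ(−δ − 1.645) = Φ(1.368) + Φ(-4.657) = 0.9143 + 0.0000 = 0.9143.

Power ≈ 0.914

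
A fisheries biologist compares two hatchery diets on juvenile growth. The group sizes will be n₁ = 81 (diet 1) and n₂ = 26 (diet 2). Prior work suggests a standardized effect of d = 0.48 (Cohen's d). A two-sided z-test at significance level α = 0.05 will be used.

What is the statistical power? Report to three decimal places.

Noncentrality parameter: δ = d / √(1/n₁ + 1/n₂) = 0.48 / √(1/81 + 1/26) = 2.1295
Critical value for a two-sided test at α = 0.05: z_{α/2} = 1.960.
Power = Φ(δ − 1.960) + Φ(−δ − 1.960) = Φ(0.170) + Φ(-4.089) = 0.5673 + 0.0000 = 0.5673.

Power ≈ 0.567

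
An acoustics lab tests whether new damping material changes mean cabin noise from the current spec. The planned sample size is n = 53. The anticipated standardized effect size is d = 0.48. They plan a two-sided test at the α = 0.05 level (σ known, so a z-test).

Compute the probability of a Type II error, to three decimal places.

Noncentrality parameter: δ = d·√n = 0.48 × √53 = 3.4945
Two-sided α = 0.05 → critical value z_{0.025} = 1.960.
Power = Φ(δ − 1.960) + Φ(−δ − 1.960) = Φ(1.534) + Φ(-5.454) = 0.9375 + 0.0000 = 0.9375.
Type II error: β = 1 − power = 1 − 0.9375 = 0.0625.

β ≈ 0.062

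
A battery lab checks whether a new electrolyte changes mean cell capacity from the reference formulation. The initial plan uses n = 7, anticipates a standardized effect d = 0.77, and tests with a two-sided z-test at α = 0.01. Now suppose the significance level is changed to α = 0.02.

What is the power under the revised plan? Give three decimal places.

Power ≈ 0.386

δ = d·√n = 0.77 × √7 = 2.0372 (unchanged). New critical value: z_{0.01} = 2.326.
Revised power = Φ(δ − 2.326) + Φ(−δ − 2.326) = Φ(-0.289) + Φ(-4.364) = 0.3862 + 0.0000 = 0.3863.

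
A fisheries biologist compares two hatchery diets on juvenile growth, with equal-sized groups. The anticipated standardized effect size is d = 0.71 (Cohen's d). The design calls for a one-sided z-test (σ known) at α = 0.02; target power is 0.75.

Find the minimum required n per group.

n = 30 per group

Set Φ(δ − 2.054) = 0.75; then δ − 2.054 = Φ⁻¹(0.75) = 0.674, giving δ = 2.728.
δ = d·√(n/2) ⇒ n = 2(δ/d)² = 2 × (2.728 / 0.71)² = 29.53.
Round up to the next whole unit.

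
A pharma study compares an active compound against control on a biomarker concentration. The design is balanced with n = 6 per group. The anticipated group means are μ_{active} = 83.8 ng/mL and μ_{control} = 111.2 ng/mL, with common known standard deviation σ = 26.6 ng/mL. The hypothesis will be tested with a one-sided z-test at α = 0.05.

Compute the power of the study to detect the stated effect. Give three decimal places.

Standardized effect: d = |μ_{active} − μ_{control}| / σ = |83.8 − 111.2| / 26.6 = 1.0301
Noncentrality parameter: λ = d·√(n/2) = 1.0301 × √(6/2) = 1.7841
Critical value for a one-sided test at α = 0.05: z_α = 1.645.
Power = P(Z > 1.645 − λ) = Φ(0.139) = 0.5554.

Power ≈ 0.555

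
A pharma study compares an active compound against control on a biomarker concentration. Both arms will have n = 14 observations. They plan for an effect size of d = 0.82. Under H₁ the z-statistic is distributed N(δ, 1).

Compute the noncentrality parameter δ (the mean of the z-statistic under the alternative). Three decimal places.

δ = d·√(n/2) = 0.82 × √(14/2) = 2.1695

δ ≈ 2.170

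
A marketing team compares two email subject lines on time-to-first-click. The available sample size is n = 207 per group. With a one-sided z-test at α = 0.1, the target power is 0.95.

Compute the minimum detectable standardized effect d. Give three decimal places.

Required noncentrality: δ = z_{0.1} + z_{0.05} = 1.282 + 1.645 = 2.926.
δ = d·√(n/2) ⇒ d = δ/√(n/2) = 2.926/√(207/2) = 0.2876.

d ≈ 0.288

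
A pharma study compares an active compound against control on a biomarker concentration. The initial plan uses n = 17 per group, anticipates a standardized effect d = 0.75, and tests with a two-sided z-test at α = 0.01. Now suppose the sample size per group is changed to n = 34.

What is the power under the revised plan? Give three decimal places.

With n = 34 per group: δ = d·√(n/2) = 0.75 × √(34/2) = 3.0923. Critical value z_{0.005} = 2.576.
Revised power = Φ(δ − 2.576) + Φ(−δ − 2.576) = Φ(0.516) + Φ(-5.668) = 0.6972 + 0.0000 = 0.6972.

Power ≈ 0.697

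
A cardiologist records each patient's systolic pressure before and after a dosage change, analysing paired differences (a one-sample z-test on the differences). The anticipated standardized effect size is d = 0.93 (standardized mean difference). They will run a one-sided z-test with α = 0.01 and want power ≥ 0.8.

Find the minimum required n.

n = 12

Set Φ(δ − 2.326) = 0.8; then δ − 2.326 = Φ⁻¹(0.8) = 0.842, giving δ = 3.168.
δ = d·√n ⇒ n = (δ/d)² = (3.168 / 0.93)² = 11.60.
Round up to the next whole unit.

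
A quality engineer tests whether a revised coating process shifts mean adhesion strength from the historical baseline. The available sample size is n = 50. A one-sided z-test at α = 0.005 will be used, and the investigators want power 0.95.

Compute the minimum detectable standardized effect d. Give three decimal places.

d ≈ 0.597

Required noncentrality: δ = z_{0.005} + z_{0.05} = 2.576 + 1.645 = 4.221.
δ = d·√n ⇒ d = δ/√n = 4.221/√50 = 0.5969.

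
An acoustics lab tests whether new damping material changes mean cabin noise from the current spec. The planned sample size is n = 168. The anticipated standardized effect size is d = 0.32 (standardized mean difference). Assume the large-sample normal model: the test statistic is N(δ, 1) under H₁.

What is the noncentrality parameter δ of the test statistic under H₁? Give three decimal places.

δ ≈ 4.148

The noncentrality parameter scales effect size by the design's sample-size factor: δ = d·√n = 0.32 × √168 = 4.1477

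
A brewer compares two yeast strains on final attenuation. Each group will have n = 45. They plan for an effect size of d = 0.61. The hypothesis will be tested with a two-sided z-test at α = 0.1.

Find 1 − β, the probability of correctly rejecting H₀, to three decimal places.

Noncentrality parameter: δ = d·√(n/2) = 0.61 × √(45/2) = 2.8935
Two-sided α = 0.1 → critical value z_{0.05} = 1.645.
Power = Φ(δ − 1.645) + Φ(−δ − 1.645) = Φ(1.249) + Φ(-4.538) = 0.8941 + 0.0000 = 0.8941.

Power ≈ 0.894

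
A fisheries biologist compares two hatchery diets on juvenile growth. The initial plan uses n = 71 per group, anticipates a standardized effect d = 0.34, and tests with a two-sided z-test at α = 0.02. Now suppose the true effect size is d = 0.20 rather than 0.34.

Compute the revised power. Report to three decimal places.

With d = 0.20: δ = d·√(n/2) = 0.20 × √(71/2) = 1.1916. Critical value z_{0.01} = 2.326.
Revised power = Φ(δ − 2.326) + Φ(−δ − 2.326) = Φ(-1.135) + Φ(-3.518) = 0.1282 + 0.0002 = 0.1285.

Power ≈ 0.128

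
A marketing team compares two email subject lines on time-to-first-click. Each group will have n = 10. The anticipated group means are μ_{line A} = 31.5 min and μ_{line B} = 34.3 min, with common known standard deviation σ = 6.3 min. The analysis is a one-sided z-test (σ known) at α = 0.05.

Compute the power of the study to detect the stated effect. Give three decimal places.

Power ≈ 0.258

Standardized effect: d = |μ_{line A} − μ_{line B}| / σ = |31.5 − 34.3| / 6.3 = 0.4444
Noncentrality parameter: δ = d·√(n/2) = 0.4444 × √(10/2) = 0.9938
One-sided α = 0.05 → critical value z_{0.05} = 1.645.
Power = Φ(δ − 1.645) = Φ(-0.651) = 0.2575.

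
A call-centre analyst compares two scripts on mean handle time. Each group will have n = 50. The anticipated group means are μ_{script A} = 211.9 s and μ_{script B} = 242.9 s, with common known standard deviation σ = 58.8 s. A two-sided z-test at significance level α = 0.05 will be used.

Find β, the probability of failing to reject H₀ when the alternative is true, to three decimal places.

β ≈ 0.249

Standardized effect: d = |μ_{script A} − μ_{script B}| / σ = |211.9 − 242.9| / 58.8 = 0.5272
Noncentrality parameter: δ = d·√(n/2) = 0.5272 × √(50/2) = 2.6361
Critical value for a two-sided test at α = 0.05: z_{α/2} = 1.960.
Power = Φ(δ − 1.960) + Φ(−δ − 1.960) = Φ(0.676) + Φ(-4.596) = 0.7505 + 0.0000 = 0.7505.
Type II error: β = 1 − power = 1 − 0.7505 = 0.2495.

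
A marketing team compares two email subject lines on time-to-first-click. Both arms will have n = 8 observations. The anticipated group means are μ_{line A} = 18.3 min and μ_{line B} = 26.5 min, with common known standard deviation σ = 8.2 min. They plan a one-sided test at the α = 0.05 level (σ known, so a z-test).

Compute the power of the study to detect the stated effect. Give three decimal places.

Power ≈ 0.639

Standardized effect: d = |μ_{line A} − μ_{line B}| / σ = |18.3 − 26.5| / 8.2 = 1.0000
Noncentrality parameter: δ = d·√(n/2) = 1.0000 × √(8/2) = 2.0000
Critical value for a one-sided test at α = 0.05: z_α = 1.645.
Power = P(Z > 1.645 − δ) = Φ(0.355) = 0.6388.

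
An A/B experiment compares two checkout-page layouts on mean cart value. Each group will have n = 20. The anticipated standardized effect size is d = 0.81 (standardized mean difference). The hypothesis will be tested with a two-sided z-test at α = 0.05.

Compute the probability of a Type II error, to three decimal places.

β ≈ 0.274

Noncentrality parameter: λ = d·√(n/2) = 0.81 × √(20/2) = 2.5614
Two-sided α = 0.05 → critical value z_{0.025} = 1.960.
Power = Φ(λ − 1.960) + Φ(−λ − 1.960) = Φ(0.601) + Φ(-4.521) = 0.7262 + 0.0000 = 0.7262.
Type II error: β = 1 − power = 1 − 0.7262 = 0.2738.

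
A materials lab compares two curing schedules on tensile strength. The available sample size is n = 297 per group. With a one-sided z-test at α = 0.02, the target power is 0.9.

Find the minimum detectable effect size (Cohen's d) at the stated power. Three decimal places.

d ≈ 0.274

Need Φ(δ − 2.054) = 0.9, so δ = 2.054 + 1.282 = 3.335.
δ = d·√(n/2) ⇒ d = δ/√(n/2) = 3.335/√(297/2) = 0.2737.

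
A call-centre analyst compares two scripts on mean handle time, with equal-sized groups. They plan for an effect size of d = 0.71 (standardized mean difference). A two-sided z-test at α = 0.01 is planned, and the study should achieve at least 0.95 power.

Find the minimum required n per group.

For power 0.95 need Φ(δ − z_{0.005}) = 0.95, so δ = z_{0.005} + z_{0.05} = 2.576 + 1.645 = 4.221.
(Ignoring the negligible lower-tail rejection probability gives the usual closed-form inversion.)
δ = d·√(n/2) ⇒ n = 2(δ/d)² = 2 × (4.221 / 0.71)² = 70.68.
Round up to the next whole unit.

n = 71 per group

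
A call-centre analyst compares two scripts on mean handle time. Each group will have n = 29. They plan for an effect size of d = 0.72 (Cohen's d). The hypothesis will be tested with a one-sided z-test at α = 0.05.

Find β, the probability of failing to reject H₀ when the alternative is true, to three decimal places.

Noncentrality parameter: δ = d·√(n/2) = 0.72 × √(29/2) = 2.7417
One-sided α = 0.05 → critical value z_{0.05} = 1.645.
Power = Φ(δ − 1.645) = Φ(1.097) = 0.8636.
Type II error: β = 1 − power = 1 − 0.8636 = 0.1364.

β ≈ 0.136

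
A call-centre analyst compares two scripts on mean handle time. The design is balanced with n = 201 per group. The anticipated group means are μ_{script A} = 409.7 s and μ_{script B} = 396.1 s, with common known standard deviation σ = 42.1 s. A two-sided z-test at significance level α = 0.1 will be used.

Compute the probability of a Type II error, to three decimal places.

β ≈ 0.056

Standardized effect: d = |μ_{script A} − μ_{script B}| / σ = |409.7 − 396.1| / 42.1 = 0.3230
Noncentrality parameter: δ = d·√(n/2) = 0.3230 × √(201/2) = 3.2385
Two-sided α = 0.1 → critical value z_{0.05} = 1.645.
Power = Φ(δ − 1.645) + Φ(−δ − 1.645) = Φ(1.594) + Φ(-4.883) = 0.9445 + 0.0000 = 0.9445.
Type II error: β = 1 − power = 1 − 0.9445 = 0.0555.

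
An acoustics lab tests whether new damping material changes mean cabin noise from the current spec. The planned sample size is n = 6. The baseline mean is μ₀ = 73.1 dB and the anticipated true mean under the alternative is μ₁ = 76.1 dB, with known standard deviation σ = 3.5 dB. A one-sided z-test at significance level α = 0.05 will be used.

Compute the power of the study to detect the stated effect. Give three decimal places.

Standardized effect: d = |μ₁ − μ₀| / σ = |76.1 − 73.1| / 3.5 = 0.8571
Noncentrality parameter: δ = d·√n = 0.8571 × √6 = 2.0996
One-sided α = 0.05 → critical value z_{0.05} = 1.645.
Power = Φ(δ − 1.645) = Φ(0.455) = 0.6753.

Power ≈ 0.675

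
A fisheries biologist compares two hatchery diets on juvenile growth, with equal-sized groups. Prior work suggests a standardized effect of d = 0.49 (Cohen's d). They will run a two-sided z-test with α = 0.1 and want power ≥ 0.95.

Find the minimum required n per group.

n = 91 per group

For power 0.95 need Φ(δ − z_{0.05}) = 0.95, so δ = z_{0.05} + z_{0.05} = 1.645 + 1.645 = 3.290.
(The Φ(−δ − z_{α/2}) term is vanishingly small for δ > 0 and is dropped in the standard sample-size formula.)
δ = d·√(n/2) ⇒ n = 2(δ/d)² = 2 × (3.290 / 0.49)² = 90.15.
Rounding up, n = 91 per group.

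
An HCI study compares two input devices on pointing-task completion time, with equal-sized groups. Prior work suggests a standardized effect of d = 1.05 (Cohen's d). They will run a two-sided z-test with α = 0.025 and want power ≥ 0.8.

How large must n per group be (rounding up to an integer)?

Set Φ(δ − 2.241) = 0.8; then δ − 2.241 = Φ⁻¹(0.8) = 0.842, giving δ = 3.083.
(The Φ(−δ − z_{α/2}) term is vanishingly small for δ > 0 and is dropped in the standard sample-size formula.)
δ = d·√(n/2) ⇒ n = 2(δ/d)² = 2 × (3.083 / 1.05)² = 17.24.
Round up to the next whole unit.

n = 18 per group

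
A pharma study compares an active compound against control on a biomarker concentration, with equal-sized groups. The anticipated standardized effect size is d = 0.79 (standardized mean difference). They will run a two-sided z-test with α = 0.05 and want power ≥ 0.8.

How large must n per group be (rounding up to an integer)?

n = 26 per group

Set Φ(δ − 1.960) = 0.8; then δ − 1.960 = Φ⁻¹(0.8) = 0.842, giving δ = 2.802.
(Ignoring the negligible lower-tail rejection probability gives the usual closed-form inversion.)
δ = d·√(n/2) ⇒ n = 2(δ/d)² = 2 × (2.802 / 0.79)² = 25.15.
Rounding up, n = 26 per group.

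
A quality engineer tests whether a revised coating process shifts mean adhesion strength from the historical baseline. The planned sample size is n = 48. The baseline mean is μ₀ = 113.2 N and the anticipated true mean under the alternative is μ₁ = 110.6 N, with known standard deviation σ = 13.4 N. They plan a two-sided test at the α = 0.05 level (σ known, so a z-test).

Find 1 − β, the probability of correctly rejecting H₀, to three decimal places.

Power ≈ 0.270

Standardized effect: d = |μ₁ − μ₀| / σ = |110.6 − 113.2| / 13.4 = 0.1940
Noncentrality parameter: δ = d·√n = 0.1940 × √48 = 1.3443
Two-sided α = 0.05 → critical value z_{0.025} = 1.960.
Power = Φ(δ − 1.960) + Φ(−δ − 1.960) = Φ(-0.616) + Φ(-3.304) = 0.2691 + 0.0005 = 0.2695.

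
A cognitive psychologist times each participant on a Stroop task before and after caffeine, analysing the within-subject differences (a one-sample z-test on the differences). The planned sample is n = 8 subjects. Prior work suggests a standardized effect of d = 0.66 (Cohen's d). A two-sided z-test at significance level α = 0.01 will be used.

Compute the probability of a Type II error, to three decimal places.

Noncentrality parameter: δ = d·√n = 0.66 × √8 = 1.8668
Critical value for a two-sided test at α = 0.01: z_{α/2} = 2.576.
Power = Φ(δ − 2.576) + Φ(−δ − 2.576) = Φ(-0.709) + Φ(-4.443) = 0.2391 + 0.0000 = 0.2391.
Type II error: β = 1 − power = 1 − 0.2391 = 0.7609.

β ≈ 0.761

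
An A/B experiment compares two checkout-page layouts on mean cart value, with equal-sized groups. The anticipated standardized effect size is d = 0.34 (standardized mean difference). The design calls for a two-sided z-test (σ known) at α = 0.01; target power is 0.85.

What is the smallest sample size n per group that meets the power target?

For power 0.85 need Φ(δ − z_{0.005}) = 0.85, so δ = z_{0.005} + z_{0.15} = 2.576 + 1.036 = 3.612.
(For δ > 0 the lower-tail rejection region contributes negligibly to power, so the one-term inversion is standard.)
δ = d·√(n/2) ⇒ n = 2(δ/d)² = 2 × (3.612 / 0.34)² = 225.75.
Round up to the next whole unit.

n = 226 per group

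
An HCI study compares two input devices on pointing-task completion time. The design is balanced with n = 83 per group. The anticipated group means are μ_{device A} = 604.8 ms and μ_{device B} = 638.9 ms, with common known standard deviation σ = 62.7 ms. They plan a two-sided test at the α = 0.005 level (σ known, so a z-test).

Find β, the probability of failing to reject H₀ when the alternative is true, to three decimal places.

Standardized effect: d = |μ_{device A} − μ_{device B}| / σ = |604.8 − 638.9| / 62.7 = 0.5439
Noncentrality parameter: λ = d·√(n/2) = 0.5439 × √(83/2) = 3.5036
Critical value for a two-sided test at α = 0.005: z_{α/2} = 2.807.
Power = Φ(λ − 2.807) + Φ(−λ − 2.807) = Φ(0.697) + Φ(-6.311) = 0.7570 + 0.0000 = 0.7570.
Type II error: β = 1 − power = 1 − 0.7570 = 0.2430.

β ≈ 0.243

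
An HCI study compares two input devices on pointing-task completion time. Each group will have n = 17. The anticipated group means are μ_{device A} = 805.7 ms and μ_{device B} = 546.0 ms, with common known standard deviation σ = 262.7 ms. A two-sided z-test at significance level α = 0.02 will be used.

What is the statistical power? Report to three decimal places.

Standardized effect: d = |μ_{device A} − μ_{device B}| / σ = |805.7 − 546.0| / 262.7 = 0.9886
Noncentrality parameter: δ = d·√(n/2) = 0.9886 × √(17/2) = 2.8822
Critical value for a two-sided test at α = 0.02: z_{α/2} = 2.326.
Power = Φ(δ − 2.326) + Φ(−δ − 2.326) = Φ(0.556) + Φ(-5.209) = 0.7108 + 0.0000 = 0.7108.

Power ≈ 0.711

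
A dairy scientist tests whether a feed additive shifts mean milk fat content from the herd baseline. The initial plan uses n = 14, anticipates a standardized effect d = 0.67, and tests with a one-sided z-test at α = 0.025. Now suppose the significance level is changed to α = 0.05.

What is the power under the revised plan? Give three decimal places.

δ = d·√n = 0.67 × √14 = 2.5069 (unchanged). New critical value: z_{0.05} = 1.645.
Revised power = Φ(δ − 1.645) = Φ(0.862) = 0.8057.

Power ≈ 0.806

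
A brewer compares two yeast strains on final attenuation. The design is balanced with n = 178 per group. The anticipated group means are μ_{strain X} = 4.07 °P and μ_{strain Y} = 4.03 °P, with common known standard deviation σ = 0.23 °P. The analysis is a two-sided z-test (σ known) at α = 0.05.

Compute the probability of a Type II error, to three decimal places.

Standardized effect: d = |μ_{strain X} − μ_{strain Y}| / σ = |4.07 − 4.03| / 0.23 = 0.1739
Noncentrality parameter: λ = d·√(n/2) = 0.1739 × √(178/2) = 1.6407
Critical value for a two-sided test at α = 0.05: z_{α/2} = 1.960.
Power = Φ(λ − 1.960) + Φ(−λ − 1.960) = Φ(-0.319) + Φ(-3.601) = 0.3748 + 0.0002 = 0.3749.
Type II error: β = 1 − power = 1 − 0.3749 = 0.6251.

β ≈ 0.625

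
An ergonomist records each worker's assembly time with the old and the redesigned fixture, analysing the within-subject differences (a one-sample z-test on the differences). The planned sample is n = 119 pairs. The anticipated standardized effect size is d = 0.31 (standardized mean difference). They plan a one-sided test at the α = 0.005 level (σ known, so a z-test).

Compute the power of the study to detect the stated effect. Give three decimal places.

Power ≈ 0.790

Noncentrality parameter: δ = d·√n = 0.31 × √119 = 3.3817
Critical value for a one-sided test at α = 0.005: z_α = 2.576.
Power = Φ(δ − 2.576) = Φ(0.806) = 0.7898.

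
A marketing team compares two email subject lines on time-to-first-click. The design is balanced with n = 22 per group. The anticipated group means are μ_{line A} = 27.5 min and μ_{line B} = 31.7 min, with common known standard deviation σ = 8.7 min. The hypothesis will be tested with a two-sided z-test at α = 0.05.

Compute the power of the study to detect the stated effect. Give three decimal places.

Power ≈ 0.360

Standardized effect: d = |μ_{line A} − μ_{line B}| / σ = |27.5 − 31.7| / 8.7 = 0.4828
Noncentrality parameter: δ = d·√(n/2) = 0.4828 × √(22/2) = 1.6011
Two-sided α = 0.05 → critical value z_{0.025} = 1.960.
Power = Φ(δ − 1.960) + Φ(−δ − 1.960) = Φ(-0.359) + Φ(-3.561) = 0.3599 + 0.0002 = 0.3600.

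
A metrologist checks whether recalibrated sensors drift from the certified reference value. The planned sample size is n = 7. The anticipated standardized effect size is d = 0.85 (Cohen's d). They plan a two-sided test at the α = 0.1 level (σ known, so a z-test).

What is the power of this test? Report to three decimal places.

Power ≈ 0.727

Noncentrality parameter: δ = d·√n = 0.85 × √7 = 2.2489
Two-sided α = 0.1 → critical value z_{0.05} = 1.645.
Power = Φ(δ − 1.645) + Φ(−δ − 1.645) = Φ(0.604) + Φ(-3.894) = 0.7271 + 0.0000 = 0.7271.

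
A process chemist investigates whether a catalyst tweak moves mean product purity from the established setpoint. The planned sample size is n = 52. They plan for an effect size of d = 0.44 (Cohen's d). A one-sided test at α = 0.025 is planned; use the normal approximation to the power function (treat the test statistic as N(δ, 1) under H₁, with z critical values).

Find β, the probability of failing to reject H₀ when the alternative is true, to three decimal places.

Noncentrality parameter: δ = d·√n = 0.44 × √52 = 3.1729
One-sided α = 0.025 → critical value z_{0.025} = 1.960.
Power = Φ(δ − 1.960) = Φ(1.213) = 0.8874.
Type II error: β = 1 − power = 1 − 0.8874 = 0.1126.

β ≈ 0.113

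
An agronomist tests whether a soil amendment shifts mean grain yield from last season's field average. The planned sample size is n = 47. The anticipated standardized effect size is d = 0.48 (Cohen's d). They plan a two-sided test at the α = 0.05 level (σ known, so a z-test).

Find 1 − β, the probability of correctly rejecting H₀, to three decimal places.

Power ≈ 0.908

Noncentrality parameter: δ = d·√n = 0.48 × √47 = 3.2907
Two-sided α = 0.05 → critical value z_{0.025} = 1.960.
Power = Φ(δ − 1.960) + Φ(−δ − 1.960) = Φ(1.331) + Φ(-5.251) = 0.9084 + 0.0000 = 0.9084.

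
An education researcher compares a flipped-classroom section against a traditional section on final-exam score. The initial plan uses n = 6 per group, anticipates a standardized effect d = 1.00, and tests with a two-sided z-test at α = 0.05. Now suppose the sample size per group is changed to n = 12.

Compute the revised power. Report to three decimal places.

With n = 12 per group: δ = d·√(n/2) = 1.00 × √(12/2) = 2.4495. Critical value z_{0.025} = 1.960.
Revised power = Φ(δ − 1.960) + Φ(−δ − 1.960) = Φ(0.490) + Φ(-4.409) = 0.6878 + 0.0000 = 0.6878.

Power ≈ 0.688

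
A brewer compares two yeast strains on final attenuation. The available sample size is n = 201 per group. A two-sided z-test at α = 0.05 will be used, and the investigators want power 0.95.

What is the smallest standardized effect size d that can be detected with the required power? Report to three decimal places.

Required noncentrality: δ = z_{0.025} + z_{0.05} = 1.960 + 1.645 = 3.605.
(Lower-tail contribution to power is negligible for δ > 0.)
δ = d·√(n/2) ⇒ d = δ/√(n/2) = 3.605/√(201/2) = 0.3596.

d ≈ 0.360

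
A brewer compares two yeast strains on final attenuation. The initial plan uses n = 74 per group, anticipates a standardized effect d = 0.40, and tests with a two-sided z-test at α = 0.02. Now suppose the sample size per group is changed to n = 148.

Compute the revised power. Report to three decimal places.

Power ≈ 0.867

With n = 148 per group: δ = d·√(n/2) = 0.40 × √(148/2) = 3.4409. Critical value z_{0.01} = 2.326.
Revised power = Φ(δ − 2.326) + Φ(−δ − 2.326) = Φ(1.115) + Φ(-5.767) = 0.8675 + 0.0000 = 0.8675.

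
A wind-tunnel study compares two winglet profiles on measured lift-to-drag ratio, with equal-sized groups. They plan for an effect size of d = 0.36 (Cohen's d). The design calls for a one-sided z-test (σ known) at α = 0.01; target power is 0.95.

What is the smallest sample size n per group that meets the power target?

Set Φ(δ − 2.326) = 0.95; then δ − 2.326 = Φ⁻¹(0.95) = 1.645, giving δ = 3.971.
δ = d·√(n/2) ⇒ n = 2(δ/d)² = 2 × (3.971 / 0.36)² = 243.37.
Rounding up, n = 244 per group.

n = 244 per group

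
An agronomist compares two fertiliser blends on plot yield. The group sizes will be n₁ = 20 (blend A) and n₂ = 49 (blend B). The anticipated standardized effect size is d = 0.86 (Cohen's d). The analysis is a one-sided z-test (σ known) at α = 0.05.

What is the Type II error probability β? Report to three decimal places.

β ≈ 0.055

Noncentrality parameter: δ = d / √(1/n₁ + 1/n₂) = 0.86 / √(1/20 + 1/49) = 3.2411
One-sided α = 0.05 → critical value z_{0.05} = 1.645.
Power = P(Z > 1.645 − δ) = Φ(1.596) = 0.9448.
Type II error: β = 1 − power = 1 − 0.9448 = 0.0552.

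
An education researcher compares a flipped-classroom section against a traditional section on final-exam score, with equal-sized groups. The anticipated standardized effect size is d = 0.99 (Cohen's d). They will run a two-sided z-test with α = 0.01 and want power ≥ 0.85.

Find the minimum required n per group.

n = 27 per group

Set Φ(δ − 2.576) = 0.85; then δ − 2.576 = Φ⁻¹(0.85) = 1.036, giving δ = 3.612.
(The Φ(−δ − z_{α/2}) term is vanishingly small for δ > 0 and is dropped in the standard sample-size formula.)
δ = d·√(n/2) ⇒ n = 2(δ/d)² = 2 × (3.612 / 0.99)² = 26.63.
Round up to the next whole unit.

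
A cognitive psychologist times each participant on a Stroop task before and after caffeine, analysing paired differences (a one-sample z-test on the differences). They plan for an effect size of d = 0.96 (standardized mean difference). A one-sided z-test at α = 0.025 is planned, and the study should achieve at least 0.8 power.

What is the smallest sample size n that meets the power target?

Set Φ(δ − 1.960) = 0.8; then δ − 1.960 = Φ⁻¹(0.8) = 0.842, giving δ = 2.802.
δ = d·√n ⇒ n = (δ/d)² = (2.802 / 0.96)² = 8.52.
Rounding up, n = 9.

n = 9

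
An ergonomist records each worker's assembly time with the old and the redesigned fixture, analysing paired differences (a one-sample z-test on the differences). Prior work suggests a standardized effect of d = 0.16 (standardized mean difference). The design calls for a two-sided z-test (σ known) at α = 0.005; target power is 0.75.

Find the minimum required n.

n = 474

Set Φ(δ − 2.807) = 0.75; then δ − 2.807 = Φ⁻¹(0.75) = 0.674, giving δ = 3.482.
(The Φ(−δ − z_{α/2}) term is vanishingly small for δ > 0 and is dropped in the standard sample-size formula.)
δ = d·√n ⇒ n = (δ/d)² = (3.482 / 0.16)² = 473.48.
Rounding up, n = 474.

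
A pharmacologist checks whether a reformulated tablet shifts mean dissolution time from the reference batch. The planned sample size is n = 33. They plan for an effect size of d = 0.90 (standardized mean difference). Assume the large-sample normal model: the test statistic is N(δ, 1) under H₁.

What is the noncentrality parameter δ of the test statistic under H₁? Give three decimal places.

The noncentrality parameter scales effect size by the design's sample-size factor: δ = d·√n = 0.90 × √33 = 5.1701

δ ≈ 5.170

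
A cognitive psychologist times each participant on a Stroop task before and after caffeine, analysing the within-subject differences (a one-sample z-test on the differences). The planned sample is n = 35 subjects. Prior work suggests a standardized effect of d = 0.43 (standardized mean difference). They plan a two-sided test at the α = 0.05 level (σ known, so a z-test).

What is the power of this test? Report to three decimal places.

Noncentrality parameter: λ = d·√n = 0.43 × √35 = 2.5439
Two-sided α = 0.05 → critical value z_{0.025} = 1.960.
Power = Φ(λ − 1.960) + Φ(−λ − 1.960) = Φ(0.584) + Φ(-4.504) = 0.7204 + 0.0000 = 0.7204.

Power ≈ 0.720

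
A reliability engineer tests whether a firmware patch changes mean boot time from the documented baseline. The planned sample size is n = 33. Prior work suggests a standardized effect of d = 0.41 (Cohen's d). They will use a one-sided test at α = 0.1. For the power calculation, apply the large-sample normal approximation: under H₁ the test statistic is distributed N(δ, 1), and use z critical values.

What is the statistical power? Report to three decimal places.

Noncentrality parameter: δ = d·√n = 0.41 × √33 = 2.3553
Critical value for a one-sided test at α = 0.1: z_α = 1.282.
Power = P(Z > 1.282 − δ) = Φ(1.074) = 0.8585.

Power ≈ 0.859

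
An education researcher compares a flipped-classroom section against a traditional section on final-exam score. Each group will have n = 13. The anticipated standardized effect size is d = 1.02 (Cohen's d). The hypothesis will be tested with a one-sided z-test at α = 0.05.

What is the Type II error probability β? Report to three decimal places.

β ≈ 0.170

Noncentrality parameter: δ = d·√(n/2) = 1.02 × √(13/2) = 2.6005
Critical value for a one-sided test at α = 0.05: z_α = 1.645.
Power = Φ(δ − 1.645) = Φ(0.956) = 0.8304.
Type II error: β = 1 − power = 1 − 0.8304 = 0.1696.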